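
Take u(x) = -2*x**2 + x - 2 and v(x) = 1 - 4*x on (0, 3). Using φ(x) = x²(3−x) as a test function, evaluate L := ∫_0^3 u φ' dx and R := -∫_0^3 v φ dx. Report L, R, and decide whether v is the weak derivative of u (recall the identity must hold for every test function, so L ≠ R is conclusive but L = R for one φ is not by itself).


LHS = 837/20, RHS = 837/20. Yes, v = u' weakly.

u(x) = -2*x**2 + x - 2, classical derivative u'(x) = 1 - 4*x.
φ(x) = x²(3−x), so φ'(x) = 3*x*(2 - x).
Note φ(0) = φ(3) = 0, so the boundary term u·φ vanishes.
LHS = ∫_0^3 u(x) φ'(x) dx = ∫_0^3 (6*x^4 - 15*x^3 + 12*x^2 - 12*x) dx. Term by term:
  ∫_0^3 6*x^4 dx = 1458/5;  ∫_0^3 -15*x^3 dx = -1215/4;  ∫_0^3 12*x^2 dx = 108;
  ∫_0^3 -12*x dx = -54.
Sum: 1458/5 − 1215/4 + 108 − 54 = 837/20.
So LHS = 837/20.
∫_0^3 v(x) φ(x) dx = ∫_0^3 (4*x^4 - 13*x^3 + 3*x^2) dx. Term by term:
  ∫_0^3 4*x^4 dx = 972/5;  ∫_0^3 -13*x^3 dx = -1053/4;  ∫_0^3 3*x^2 dx = 27.
Sum: 972/5 − 1053/4 + 27 = -837/20.
So RHS = -∫_0^3 v(x) φ(x) dx = 837/20.
LHS = RHS, so the identity holds for this test φ.
Moreover u is smooth here and v(x) = u'(x) = 1 - 4*x pointwise, so the identity holds for every test function. Hence v is the weak derivative of u.


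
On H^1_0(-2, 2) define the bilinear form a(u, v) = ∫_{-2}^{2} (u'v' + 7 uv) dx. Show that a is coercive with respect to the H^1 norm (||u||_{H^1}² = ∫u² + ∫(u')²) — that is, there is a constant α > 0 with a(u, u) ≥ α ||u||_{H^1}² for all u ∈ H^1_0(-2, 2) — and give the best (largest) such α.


α = 1

Coercivity of a(·,·) on H^1_0(-2, 2) means a(u, u) ≥ α ||u||_{H^1}² for every u ∈ H^1_0.
The interval has length L = 4, and Poincaré/coercivity depend only on L. Here a(u, u) = ∫(u')² + (7)·∫u².
Here c = 7 ≥ 1, so a(u,u) = ∫(u')² + c∫u² ≥ ∫(u')² + ∫u² = ||u||_{H^1}², i.e. α = 1 works. No larger α is possible: a(u,u) ≥ α||u||_{H^1}² means (1−α)∫(u')² ≥ (α−c)∫u², and for the modes u_n = sin(nπ(x−x₀)/L) (x₀ the left endpoint) one has ∫u_n²/∫(u_n')² = (L/(nπ))² → 0, so a(u_n,u_n)/||u_n||_{H^1}² → 1. Hence the optimal constant is α = 1.
Therefore α = 1.


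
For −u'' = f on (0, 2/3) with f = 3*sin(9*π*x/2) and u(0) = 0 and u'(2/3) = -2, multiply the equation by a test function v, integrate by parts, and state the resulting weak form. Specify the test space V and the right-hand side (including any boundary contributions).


V = {v ∈ H^1(0, 2/3) : v(0) = 0} (test functions vanish at x = 0 where u is specified); weak form: ∫_0^2/3 u'v' dx = ∫_0^2/3 (3*sin(9*π*x/2)) v dx − 2·v(2/3) for all v ∈ V.

Multiply both sides by a test function v and integrate from 0 to 2/3:
  ∫_0^2/3 −u''(x) v(x) dx = ∫_0^2/3 f(x) v(x) dx.
Integrate the LHS by parts once:
  ∫_0^2/3 −u'' v dx = −[u'(x) v(x)]_0^2/3 + ∫_0^2/3 u'(x) v'(x) dx.
Thus ∫_0^2/3 u'(x) v'(x) dx = ∫_0^2/3 f(x) v(x) dx + [u'(x) v(x)]_0^2/3.
Choose V so that boundary terms are either known or forced to vanish.
Mixed BC: u(0) = 0 (Dirichlet) and u'(2/3) = -2 (Neumann). Define V = {v ∈ H^1(0, 2/3) : v(0) = 0}. Then [u' v]_0^2/3 = u'(2/3)·v(2/3) − u'(0)·0 = − 2·v(2/3).
Weak formulation: find u (satisfying any essential BC) such that ∫_0^2/3 u'(x) v'(x) dx = ∫_0^2/3 f v dx − 2·v(2/3) for all v ∈ V (Dirichlet at 0 absorbed into V; Neumann datum at x = 2/3 contributes the boundary term).
Substituting f(x) = 3*sin(9*π*x/2), the right-hand side is ∫_0^2/3 (3*sin(9*π*x/2)) v dx − 2·v(2/3).


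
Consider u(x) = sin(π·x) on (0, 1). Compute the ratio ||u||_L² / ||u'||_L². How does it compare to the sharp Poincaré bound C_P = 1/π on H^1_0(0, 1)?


||u||_L² / ||u'||_L² = 1/π = C_P.

u(x) = sin(π·x), so u'(x) = π*cos(π*x).
Writing u(x) = A·sin(kπx/L) with A = 1 and k = 1, use ∫_0^L sin²(kπx/L) dx = L/2 and ∫_0^L cos²(kπx/L) dx = L/2.
u² = 1·sin²(π·x) and (u')² = π^2·cos²(π·x), and each of sin², cos² integrates to L/2 = 1/2 over (0, 1).
∫_0^1 u² dx = 1/2, so ||u||_L² = sqrt(2)/2.
∫_0^1 (u')² dx = π^2/2, so ||u'||_L² = sqrt(2)*π/2.
Ratio ||u||_L² / ||u'||_L² = 1/π.
Sharp Poincaré constant on H^1_0(0, 1) is C_P = L/π = 1/π, achieved by sin(π·x).
This is the k = 1 eigenfunction (up to amplitude), so the ratio equals the sharp Poincaré constant exactly.


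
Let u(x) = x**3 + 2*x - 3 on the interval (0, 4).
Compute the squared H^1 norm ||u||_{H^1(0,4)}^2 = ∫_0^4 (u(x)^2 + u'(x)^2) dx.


||u||_{H^1}^2 = 516212/105

The H^1 norm (squared) on an interval (0, L) is
  ||u||_{H^1}^2 = ∫_0^L u(x)^2 dx + ∫_0^L u'(x)^2 dx.
Compute u'(x) = 3*x**2 + 2.
Then u(x)^2 = x**6 + 4*x**4 - 6*x**3 + 4*x**2 - 12*x + 9 and u'(x)^2 = 9*x**4 + 12*x**2 + 4.
Integrate each monomial from 0 to 4 using ∫_0^4 c·x^n dx = c·4^(n+1)/(n+1):
  ∫_0^4 u(x)^2 dx = ∫_0^4 (x^6 + 4*x^4 - 6*x^3 + 4*x^2 - 12*x + 9) dx. Term by term:
    ∫_0^4 x^6 dx = 16384/7;  ∫_0^4 4*x^4 dx = 4096/5;  ∫_0^4 -6*x^3 dx = -384;
    ∫_0^4 4*x^2 dx = 256/3;  ∫_0^4 -12*x dx = -96;  ∫_0^4 9 dx = 36.
  Sum: 16384/7 + 4096/5 − 384 + 256/3 − 96 + 36 = 294116/105.
  ∫_0^4 u'(x)^2 dx = ∫_0^4 (9*x^4 + 12*x^2 + 4) dx. Term by term:
    ∫_0^4 9*x^4 dx = 9216/5;  ∫_0^4 12*x^2 dx = 256;  ∫_0^4 4 dx = 16.
  Sum: 9216/5 + 256 + 16 = 10576/5.
Adding: ||u||_{H^1}^2 = 294116/105 + 10576/5 = 516212/105.


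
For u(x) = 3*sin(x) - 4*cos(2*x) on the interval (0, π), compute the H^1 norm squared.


||u||_{H^1(0,π)}^2 = 80 + 49*π

u'(x) = 8*sin(2*x) + 3*cos(x).
Expand u² and (u')² and integrate term by term on (0, π), using: for integers n ≥ 1, ∫_0^π sin²(nx) dx = ∫_0^π cos²(nx) dx = π/2; for n ≠ n', ∫_0^π sin(nx)sin(n'x) dx = ∫_0^π cos(nx)cos(n'x) dx = 0; and by product-to-sum, ∫_0^π sin(nx)cos(n'x) dx = ½∫_0^π [sin((n+n')x) + sin((n−n')x)] dx, which is 0 when n+n' is even and 2n/(n²−n'²) when n+n' is odd (it need not vanish on (0, π)).
  u² squared terms: (-4)²·∫cos(2x)² dx = 16·π/2 = 8*π;  (3)²·∫sin(x)² dx = 9·π/2 = 9*π/2.
  u² cross terms: 2·(-4)·(3)·∫cos(2x)·sin(x) dx = -24·(-2/3) = 16.
  So ∫_0^π u² dx = 8*π + 9*π/2 + 16 = 16 + 25*π/2.
  (u')² squared terms: (3)²·∫cos(x)² dx = 9·π/2 = 9*π/2;  (8)²·∫sin(2x)² dx = 64·π/2 = 32*π.
  (u')² cross terms: 2·(3)·(8)·∫cos(x)·sin(2x) dx = 48·(4/3) = 64.
  So ∫_0^π (u')² dx = 9*π/2 + 32*π + 64 = 64 + 73*π/2.
||u||_{H^1}^2 = (16 + 25*π/2) + (64 + 73*π/2) = 80 + 49*π.


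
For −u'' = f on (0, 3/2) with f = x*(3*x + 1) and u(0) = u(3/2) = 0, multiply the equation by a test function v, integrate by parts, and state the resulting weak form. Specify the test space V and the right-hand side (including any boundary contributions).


V = H^1_0(0, 3/2) (so v(0) = v(3/2) = 0); weak form: ∫_0^3/2 u'v' dx = ∫_0^3/2 (x*(3*x + 1)) v dx for all v ∈ V.

Multiply both sides by a test function v and integrate from 0 to 3/2:
  ∫_0^3/2 −u''(x) v(x) dx = ∫_0^3/2 f(x) v(x) dx.
Integrate the LHS by parts once:
  ∫_0^3/2 −u'' v dx = −[u'(x) v(x)]_0^3/2 + ∫_0^3/2 u'(x) v'(x) dx.
Thus ∫_0^3/2 u'(x) v'(x) dx = ∫_0^3/2 f(x) v(x) dx + [u'(x) v(x)]_0^3/2.
Choose V so that boundary terms are either known or forced to vanish.
u is Dirichlet: u(0) = u(3/2) = 0. Let V = H^1_0(0, 3/2); then v(0) = v(3/2) = 0, and [u' v]_0^3/2 = 0.
Weak formulation: find u (satisfying any essential BC) such that ∫_0^3/2 u'(x) v'(x) dx = ∫_0^3/2 f v dx for all v ∈ V.
Substituting f(x) = x*(3*x + 1), the right-hand side is ∫_0^3/2 (x*(3*x + 1)) v dx.


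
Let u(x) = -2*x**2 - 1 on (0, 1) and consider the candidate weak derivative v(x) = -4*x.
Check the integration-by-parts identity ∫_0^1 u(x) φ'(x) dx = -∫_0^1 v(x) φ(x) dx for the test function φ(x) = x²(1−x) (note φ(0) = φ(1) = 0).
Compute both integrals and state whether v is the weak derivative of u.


LHS = 1/5, RHS = 1/5. Yes, v = u' weakly.

u(x) = -2*x**2 - 1, classical derivative u'(x) = -4*x.
φ(x) = x²(1−x), so φ'(x) = x*(2 - 3*x).
Note φ(0) = φ(1) = 0, so the boundary term u·φ vanishes.
LHS = ∫_0^1 u(x) φ'(x) dx = ∫_0^1 (6*x^4 - 4*x^3 + 3*x^2 - 2*x) dx. Term by term:
  ∫_0^1 6*x^4 dx = 6/5;  ∫_0^1 -4*x^3 dx = -1;  ∫_0^1 3*x^2 dx = 1;
  ∫_0^1 -2*x dx = -1.
Sum: 6/5 − 1 + 1 − 1 = 1/5.
So LHS = 1/5.
∫_0^1 v(x) φ(x) dx = ∫_0^1 (4*x^4 - 4*x^3) dx. Term by term:
  ∫_0^1 4*x^4 dx = 4/5;  ∫_0^1 -4*x^3 dx = -1.
Sum: 4/5 − 1 = -1/5.
So RHS = -∫_0^1 v(x) φ(x) dx = 1/5.
LHS = RHS, so the identity holds for this test φ.
Moreover u is smooth here and v(x) = u'(x) = -4*x pointwise, so the identity holds for every test function. Hence v is the weak derivative of u.


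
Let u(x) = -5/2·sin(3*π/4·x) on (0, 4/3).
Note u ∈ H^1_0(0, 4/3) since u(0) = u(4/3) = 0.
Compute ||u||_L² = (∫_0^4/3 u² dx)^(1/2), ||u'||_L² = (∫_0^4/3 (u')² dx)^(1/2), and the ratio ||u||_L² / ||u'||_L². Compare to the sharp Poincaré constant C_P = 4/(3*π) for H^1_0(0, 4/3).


||u||_L² / ||u'||_L² = 4/(3*π) = C_P.

u(x) = -5/2·sin(3*π/4·x), so u'(x) = -15*π*cos(3*π*x/4)/8.
Writing u(x) = A·sin(kπx/L) with A = -5/2 and k = 1, use ∫_0^L sin²(kπx/L) dx = L/2 and ∫_0^L cos²(kπx/L) dx = L/2.
u² = 25/4·sin²(3*π/4·x) and (u')² = 225*π^2/64·cos²(3*π/4·x), and each of sin², cos² integrates to L/2 = 2/3 over (0, 4/3).
∫_0^4/3 u² dx = 25/6, so ||u||_L² = 5*sqrt(6)/6.
∫_0^4/3 (u')² dx = 75*π^2/32, so ||u'||_L² = 5*sqrt(6)*π/8.
Ratio ||u||_L² / ||u'||_L² = 4/(3*π).
Sharp Poincaré constant on H^1_0(0, 4/3) is C_P = L/π = 4/(3*π), achieved by sin(3*π/4·x).
This is the k = 1 eigenfunction (up to amplitude), so the ratio equals the sharp Poincaré constant exactly.


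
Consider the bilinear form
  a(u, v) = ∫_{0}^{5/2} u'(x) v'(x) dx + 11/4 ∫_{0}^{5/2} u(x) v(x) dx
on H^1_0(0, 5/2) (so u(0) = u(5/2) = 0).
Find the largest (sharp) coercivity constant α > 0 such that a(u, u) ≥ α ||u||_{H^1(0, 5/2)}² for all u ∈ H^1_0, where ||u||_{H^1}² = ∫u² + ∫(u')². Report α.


α = 1

Coercivity of a(·,·) on H^1_0(0, 5/2) means a(u, u) ≥ α ||u||_{H^1}² for every u ∈ H^1_0.
The interval has length L = 5/2, and Poincaré/coercivity depend only on L. Here a(u, u) = ∫(u')² + (11/4)·∫u².
Here c = 11/4 ≥ 1, so a(u,u) = ∫(u')² + c∫u² ≥ ∫(u')² + ∫u² = ||u||_{H^1}², i.e. α = 1 works. No larger α is possible: a(u,u) ≥ α||u||_{H^1}² means (1−α)∫(u')² ≥ (α−c)∫u², and for the modes u_n = sin(nπ(x−x₀)/L) (x₀ the left endpoint) one has ∫u_n²/∫(u_n')² = (L/(nπ))² → 0, so a(u_n,u_n)/||u_n||_{H^1}² → 1. Hence the optimal constant is α = 1.
Therefore α = 1.


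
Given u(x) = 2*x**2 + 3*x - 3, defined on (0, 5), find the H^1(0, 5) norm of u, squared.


||u||_{H^1}^2 = 15245/3

The H^1 norm (squared) on an interval (0, L) is
  ||u||_{H^1}^2 = ∫_0^L u(x)^2 dx + ∫_0^L u'(x)^2 dx.
Compute u'(x) = 4*x + 3.
Then u(x)^2 = 4*x**4 + 12*x**3 - 3*x**2 - 18*x + 9 and u'(x)^2 = 16*x**2 + 24*x + 9.
Integrate each monomial from 0 to 5 using ∫_0^5 c·x^n dx = c·5^(n+1)/(n+1):
  ∫_0^5 u(x)^2 dx = ∫_0^5 (4*x^4 + 12*x^3 - 3*x^2 - 18*x + 9) dx. Term by term:
    ∫_0^5 4*x^4 dx = 2500;  ∫_0^5 12*x^3 dx = 1875;  ∫_0^5 -3*x^2 dx = -125;
    ∫_0^5 -18*x dx = -225;  ∫_0^5 9 dx = 45.
  Sum: 2500 + 1875 − 125 − 225 + 45 = 4070.
  ∫_0^5 u'(x)^2 dx = ∫_0^5 (16*x^2 + 24*x + 9) dx. Term by term:
    ∫_0^5 16*x^2 dx = 2000/3;  ∫_0^5 24*x dx = 300;  ∫_0^5 9 dx = 45.
  Sum: 2000/3 + 300 + 45 = 3035/3.
Adding: ||u||_{H^1}^2 = 4070 + 3035/3 = 15245/3.


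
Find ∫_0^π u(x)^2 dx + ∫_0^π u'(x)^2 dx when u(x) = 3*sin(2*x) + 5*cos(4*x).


||u||_{H^1(0,π)}^2 = 235*π

u'(x) = -20*sin(4*x) + 6*cos(2*x).
Expand u² and (u')² and integrate term by term on (0, π), using: for integers n ≥ 1, ∫_0^π sin²(nx) dx = ∫_0^π cos²(nx) dx = π/2; for n ≠ n', ∫_0^π sin(nx)sin(n'x) dx = ∫_0^π cos(nx)cos(n'x) dx = 0; and by product-to-sum, ∫_0^π sin(nx)cos(n'x) dx = ½∫_0^π [sin((n+n')x) + sin((n−n')x)] dx, which is 0 when n+n' is even and 2n/(n²−n'²) when n+n' is odd (it need not vanish on (0, π)).
  u² squared terms: (3)²·∫sin(2x)² dx = 9·π/2 = 9*π/2;  (5)²·∫cos(4x)² dx = 25·π/2 = 25*π/2.
  u² cross terms: 2·(3)·(5)·∫sin(2x)·cos(4x) dx = 30·(0) = 0.
  So ∫_0^π u² dx = 9*π/2 + 25*π/2 + 0 = 17*π.
  (u')² squared terms: (-20)²·∫sin(4x)² dx = 400·π/2 = 200*π;  (6)²·∫cos(2x)² dx = 36·π/2 = 18*π.
  (u')² cross terms: 2·(-20)·(6)·∫sin(4x)·cos(2x) dx = -240·(0) = 0.
  So ∫_0^π (u')² dx = 200*π + 18*π + 0 = 218*π.
||u||_{H^1}^2 = (17*π) + (218*π) = 235*π.


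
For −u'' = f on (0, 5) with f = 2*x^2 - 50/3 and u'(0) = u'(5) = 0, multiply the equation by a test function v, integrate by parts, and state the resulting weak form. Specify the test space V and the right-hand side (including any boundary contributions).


V = H^1(0, 5) (no boundary constraint on v; u is determined up to an additive constant); weak form: ∫_0^5 u'v' dx = ∫_0^5 (2*x^2 - 50/3) v dx for all v ∈ V.

Multiply both sides by a test function v and integrate from 0 to 5:
  ∫_0^5 −u''(x) v(x) dx = ∫_0^5 f(x) v(x) dx.
Integrate the LHS by parts once:
  ∫_0^5 −u'' v dx = −[u'(x) v(x)]_0^5 + ∫_0^5 u'(x) v'(x) dx.
Thus ∫_0^5 u'(x) v'(x) dx = ∫_0^5 f(x) v(x) dx + [u'(x) v(x)]_0^5.
Choose V so that boundary terms are either known or forced to vanish.
u has homogeneous Neumann: u'(0) = u'(5) = 0. So [u' v]_0^5 = 0·v(5) − 0·v(0) = 0 for any v; take V = H^1(0, 5).
Weak formulation: find u (satisfying any essential BC) such that ∫_0^5 u'(x) v'(x) dx = ∫_0^5 f v dx for all v ∈ V (homogeneous Neumann, so boundary terms vanish).
Substituting f(x) = 2*x^2 - 50/3, the right-hand side is ∫_0^5 (2*x^2 - 50/3) v dx.
Compatibility check (pure Neumann): taking v ≡ 1 ∈ V gives 0 = ∫_0^5 f dx + (0) − (0), i.e. ∫_0^5 f dx must equal u'(0) − u'(5) = 0. Indeed ∫_0^5 (2*x^2 - 50/3) dx = 0, so the data are compatible. The solution is then unique only up to an additive constant (fix it e.g. by requiring ∫_0^5 u dx = 0).


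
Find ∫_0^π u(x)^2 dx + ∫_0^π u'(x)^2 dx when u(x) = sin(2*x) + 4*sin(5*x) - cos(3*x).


||u||_{H^1(0,π)}^2 = 16 + 431*π/2

u'(x) = 3*sin(3*x) + 2*cos(2*x) + 20*cos(5*x).
Expand u² and (u')² and integrate term by term on (0, π), using: for integers n ≥ 1, ∫_0^π sin²(nx) dx = ∫_0^π cos²(nx) dx = π/2; for n ≠ n', ∫_0^π sin(nx)sin(n'x) dx = ∫_0^π cos(nx)cos(n'x) dx = 0; and by product-to-sum, ∫_0^π sin(nx)cos(n'x) dx = ½∫_0^π [sin((n+n')x) + sin((n−n')x)] dx, which is 0 when n+n' is even and 2n/(n²−n'²) when n+n' is odd (it need not vanish on (0, π)).
  u² squared terms: (-1)²·∫cos(3x)² dx = 1·π/2 = π/2;  (4)²·∫sin(5x)² dx = 16·π/2 = 8*π;  (1)²·∫sin(2x)² dx = 1·π/2 = π/2.
  u² cross terms: 2·(-1)·(4)·∫cos(3x)·sin(5x) dx = -8·(0) = 0;  2·(-1)·(1)·∫cos(3x)·sin(2x) dx = -2·(-4/5) = 8/5;  2·(4)·(1)·∫sin(5x)·sin(2x) dx = 8·(0) = 0.
  So ∫_0^π u² dx = π/2 + 8*π + π/2 + 0 + 8/5 + 0 = 8/5 + 9*π.
  (u')² squared terms: (2)²·∫cos(2x)² dx = 4·π/2 = 2*π;  (3)²·∫sin(3x)² dx = 9·π/2 = 9*π/2;  (20)²·∫cos(5x)² dx = 400·π/2 = 200*π.
  (u')² cross terms: 2·(2)·(3)·∫cos(2x)·sin(3x) dx = 12·(6/5) = 72/5;  2·(2)·(20)·∫cos(2x)·cos(5x) dx = 80·(0) = 0;  2·(3)·(20)·∫sin(3x)·cos(5x) dx = 120·(0) = 0.
  So ∫_0^π (u')² dx = 2*π + 9*π/2 + 200*π + 72/5 + 0 + 0 = 72/5 + 413*π/2.
||u||_{H^1}^2 = (8/5 + 9*π) + (72/5 + 413*π/2) = 16 + 431*π/2.


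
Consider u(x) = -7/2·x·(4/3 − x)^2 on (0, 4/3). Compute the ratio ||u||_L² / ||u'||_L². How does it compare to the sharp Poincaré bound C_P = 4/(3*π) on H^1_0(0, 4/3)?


||u||_L² / ||u'||_L² = 2*sqrt(14)/21 < C_P = 4/(3*π).

u(x) = -7/2·x·(4/3 − x)^2, so u'(x) = -21*x^2/2 + 56*x/3 - 56/9.
u(x) = -7/2·x·(4/3 − x)^2 vanishes at x = 0 and x = 4/3, so u ∈ H^1_0(0, 4/3). Differentiate via the product rule and integrate the resulting polynomials term by term.
  ∫_0^4/3 u² dx = ∫_0^4/3 (49*x^6/4 - 196*x^5/3 + 392*x^4/3 - 3136*x^3/27 + 3136*x^2/81) dx. Term by term:
    ∫_0^4/3 49*x^6/4 dx = 28672/2187;  ∫_0^4/3 -196*x^5/3 dx = -401408/6561;  ∫_0^4/3 392*x^4/3 dx = 401408/3645;
    ∫_0^4/3 -3136*x^3/27 dx = -200704/2187;  ∫_0^4/3 3136*x^2/81 dx = 200704/6561.
  Sum: 28672/2187 − 401408/6561 + 401408/3645 − 200704/2187 + 200704/6561 = 28672/32805.
  ∫_0^4/3 (u')² dx = ∫_0^4/3 (441*x^4/4 - 392*x^3 + 4312*x^2/9 - 6272*x/27 + 3136/81) dx. Term by term:
    ∫_0^4/3 441*x^4/4 dx = 12544/135;  ∫_0^4/3 -392*x^3 dx = -25088/81;  ∫_0^4/3 4312*x^2/9 dx = 275968/729;
    ∫_0^4/3 -6272*x/27 dx = -50176/243;  ∫_0^4/3 3136/81 dx = 12544/243.
  Sum: 12544/135 − 25088/81 + 275968/729 − 50176/243 + 12544/243 = 25088/3645.
∫_0^4/3 u² dx = 28672/32805, so ||u||_L² = 64*sqrt(35)/405.
∫_0^4/3 (u')² dx = 25088/3645, so ||u'||_L² = 112*sqrt(10)/135.
Ratio ||u||_L² / ||u'||_L² = 2*sqrt(14)/21.
Sharp Poincaré constant on H^1_0(0, 4/3) is C_P = L/π = 4/(3*π), achieved by sin(3*π/4·x).
A polynomial bump cannot attain the sharp Poincaré constant (only the first sine eigenfunction does), so the ratio is strictly less than C_P, consistent with ||u||_L² ≤ C_P ||u'||_L².


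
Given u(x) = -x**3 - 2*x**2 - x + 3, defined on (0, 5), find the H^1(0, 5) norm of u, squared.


||u||_{H^1}^2 = 488925/14

The H^1 norm (squared) on an interval (0, L) is
  ||u||_{H^1}^2 = ∫_0^L u(x)^2 dx + ∫_0^L u'(x)^2 dx.
Compute u'(x) = -3*x**2 - 4*x - 1.
Then u(x)^2 = x**6 + 4*x**5 + 6*x**4 - 2*x**3 - 11*x**2 - 6*x + 9 and u'(x)^2 = 9*x**4 + 24*x**3 + 22*x**2 + 8*x + 1.
Integrate each monomial from 0 to 5 using ∫_0^5 c·x^n dx = c·5^(n+1)/(n+1):
  ∫_0^5 u(x)^2 dx = ∫_0^5 (x^6 + 4*x^5 + 6*x^4 - 2*x^3 - 11*x^2 - 6*x + 9) dx. Term by term:
    ∫_0^5 x^6 dx = 78125/7;  ∫_0^5 4*x^5 dx = 31250/3;  ∫_0^5 6*x^4 dx = 3750;
    ∫_0^5 -2*x^3 dx = -625/2;  ∫_0^5 -11*x^2 dx = -1375/3;  ∫_0^5 -6*x dx = -75;
    ∫_0^5 9 dx = 45.
  Sum: 78125/7 + 31250/3 + 3750 − 625/2 − 1375/3 − 75 + 45 = 1030115/42.
  ∫_0^5 u'(x)^2 dx = ∫_0^5 (9*x^4 + 24*x^3 + 22*x^2 + 8*x + 1) dx. Term by term:
    ∫_0^5 9*x^4 dx = 5625;  ∫_0^5 24*x^3 dx = 3750;  ∫_0^5 22*x^2 dx = 2750/3;
    ∫_0^5 8*x dx = 100;  ∫_0^5 1 dx = 5.
  Sum: 5625 + 3750 + 2750/3 + 100 + 5 = 31190/3.
Adding: ||u||_{H^1}^2 = 1030115/42 + 31190/3 = 488925/14.


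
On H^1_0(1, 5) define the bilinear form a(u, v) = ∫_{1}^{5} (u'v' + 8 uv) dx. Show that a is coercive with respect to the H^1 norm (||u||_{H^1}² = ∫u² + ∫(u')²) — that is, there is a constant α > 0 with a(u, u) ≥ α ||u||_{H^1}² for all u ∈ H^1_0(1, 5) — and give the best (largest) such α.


α = 1

Coercivity of a(·,·) on H^1_0(1, 5) means a(u, u) ≥ α ||u||_{H^1}² for every u ∈ H^1_0.
The interval has length L = 4, and Poincaré/coercivity depend only on L. Here a(u, u) = ∫(u')² + (8)·∫u².
Here c = 8 ≥ 1, so a(u,u) = ∫(u')² + c∫u² ≥ ∫(u')² + ∫u² = ||u||_{H^1}², i.e. α = 1 works. No larger α is possible: a(u,u) ≥ α||u||_{H^1}² means (1−α)∫(u')² ≥ (α−c)∫u², and for the modes u_n = sin(nπ(x−x₀)/L) (x₀ the left endpoint) one has ∫u_n²/∫(u_n')² = (L/(nπ))² → 0, so a(u_n,u_n)/||u_n||_{H^1}² → 1. Hence the optimal constant is α = 1.
Therefore α = 1.


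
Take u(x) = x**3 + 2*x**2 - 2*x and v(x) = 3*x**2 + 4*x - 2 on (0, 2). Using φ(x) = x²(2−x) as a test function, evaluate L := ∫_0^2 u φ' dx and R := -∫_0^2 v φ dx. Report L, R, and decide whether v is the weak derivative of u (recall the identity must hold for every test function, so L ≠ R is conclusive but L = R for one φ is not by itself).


LHS = -152/15, RHS = -152/15. Yes, v = u' weakly.

u(x) = x**3 + 2*x**2 - 2*x, classical derivative u'(x) = 3*x**2 + 4*x - 2.
φ(x) = x²(2−x), so φ'(x) = x*(4 - 3*x).
Note φ(0) = φ(2) = 0, so the boundary term u·φ vanishes.
LHS = ∫_0^2 u(x) φ'(x) dx = ∫_0^2 (-3*x^5 - 2*x^4 + 14*x^3 - 8*x^2) dx. Term by term:
  ∫_0^2 -3*x^5 dx = -32;  ∫_0^2 -2*x^4 dx = -64/5;  ∫_0^2 14*x^3 dx = 56;
  ∫_0^2 -8*x^2 dx = -64/3.
Sum: -32 − 64/5 + 56 − 64/3 = -152/15.
So LHS = -152/15.
∫_0^2 v(x) φ(x) dx = ∫_0^2 (-3*x^5 + 2*x^4 + 10*x^3 - 4*x^2) dx. Term by term:
  ∫_0^2 -3*x^5 dx = -32;  ∫_0^2 2*x^4 dx = 64/5;  ∫_0^2 10*x^3 dx = 40;
  ∫_0^2 -4*x^2 dx = -32/3.
Sum: -32 + 64/5 + 40 − 32/3 = 152/15.
So RHS = -∫_0^2 v(x) φ(x) dx = -152/15.
LHS = RHS, so the identity holds for this test φ.
Moreover u is smooth here and v(x) = u'(x) = 3*x**2 + 4*x - 2 pointwise, so the identity holds for every test function. Hence v is the weak derivative of u.


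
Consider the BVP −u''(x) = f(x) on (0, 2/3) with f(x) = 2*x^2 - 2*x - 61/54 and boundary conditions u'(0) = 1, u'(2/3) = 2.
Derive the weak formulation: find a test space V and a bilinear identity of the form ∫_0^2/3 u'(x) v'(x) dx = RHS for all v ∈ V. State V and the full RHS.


V = H^1(0, 2/3) (v unrestricted at boundary; u is determined up to an additive constant); weak form: ∫_0^2/3 u'v' dx = ∫_0^2/3 (2*x^2 - 2*x - 61/54) v dx + 2·v(2/3) − v(0) for all v ∈ V.

Multiply both sides by a test function v and integrate from 0 to 2/3:
  ∫_0^2/3 −u''(x) v(x) dx = ∫_0^2/3 f(x) v(x) dx.
Integrate the LHS by parts once:
  ∫_0^2/3 −u'' v dx = −[u'(x) v(x)]_0^2/3 + ∫_0^2/3 u'(x) v'(x) dx.
Thus ∫_0^2/3 u'(x) v'(x) dx = ∫_0^2/3 f(x) v(x) dx + [u'(x) v(x)]_0^2/3.
Choose V so that boundary terms are either known or forced to vanish.
u has inhomogeneous Neumann u'(0) = 1, u'(2/3) = 2. [u' v]_0^2/3 = (2)·v(2/3) − (1)·v(0) = 2·v(2/3) − v(0). Take V = H^1(0, 2/3); boundary term becomes part of RHS.
Weak formulation: find u (satisfying any essential BC) such that ∫_0^2/3 u'(x) v'(x) dx = ∫_0^2/3 f v dx + 2·v(2/3) − v(0) for all v ∈ V (Neumann data are natural BCs: they enter the RHS as boundary terms).
Substituting f(x) = 2*x^2 - 2*x - 61/54, the right-hand side is ∫_0^2/3 (2*x^2 - 2*x - 61/54) v dx + 2·v(2/3) − v(0).
Compatibility check (pure Neumann): taking v ≡ 1 ∈ V gives 0 = ∫_0^2/3 f dx + (2) − (1), i.e. ∫_0^2/3 f dx must equal u'(0) − u'(2/3) = -1. Indeed ∫_0^2/3 (2*x^2 - 2*x - 61/54) dx = -1, so the data are compatible. The solution is then unique only up to an additive constant (fix it e.g. by requiring ∫_0^2/3 u dx = 0).


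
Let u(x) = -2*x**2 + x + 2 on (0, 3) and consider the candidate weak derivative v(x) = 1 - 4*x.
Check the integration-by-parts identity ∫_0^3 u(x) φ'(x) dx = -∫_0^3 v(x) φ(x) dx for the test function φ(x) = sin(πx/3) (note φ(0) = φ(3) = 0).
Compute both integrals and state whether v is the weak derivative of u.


LHS = 30/π, RHS = 30/π. Yes, v = u' weakly.

u(x) = -2*x**2 + x + 2, classical derivative u'(x) = 1 - 4*x.
φ(x) = sin(πx/3), so φ'(x) = π*cos(π*x/3)/3.
Note φ(0) = φ(3) = 0, so the boundary term u·φ vanishes.
LHS = ∫_0^3 u(x) φ'(x) dx = ∫_0^3 (-2*π*x^2*cos(π*x/3)/3 + π*x*cos(π*x/3)/3 + 2*π*cos(π*x/3)/3) dx. Term by term:
  ∫_0^3 2*π*cos(π*x/3)/3 dx = 0;  ∫_0^3 -2*π*x^2*cos(π*x/3)/3 dx = 36/π;  ∫_0^3 π*x*cos(π*x/3)/3 dx = -6/π.
Sum: 0 + 36/π − 6/π = 30/π.
So LHS = 30/π.
∫_0^3 v(x) φ(x) dx = ∫_0^3 (-4*x*sin(π*x/3) + sin(π*x/3)) dx. Term by term:
  ∫_0^3 -4*x*sin(π*x/3) dx = -36/π;  ∫_0^3 sin(π*x/3) dx = 6/π.
Sum: -36/π + 6/π = -30/π.
So RHS = -∫_0^3 v(x) φ(x) dx = 30/π.
LHS = RHS, so the identity holds for this test φ.
Moreover u is smooth here and v(x) = u'(x) = 1 - 4*x pointwise, so the identity holds for every test function. Hence v is the weak derivative of u.


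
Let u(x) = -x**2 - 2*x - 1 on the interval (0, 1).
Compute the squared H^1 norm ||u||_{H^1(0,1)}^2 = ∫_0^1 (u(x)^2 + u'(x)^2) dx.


||u||_{H^1}^2 = 233/15

The H^1 norm (squared) on an interval (0, L) is
  ||u||_{H^1}^2 = ∫_0^L u(x)^2 dx + ∫_0^L u'(x)^2 dx.
Compute u'(x) = -2*x - 2.
Then u(x)^2 = x**4 + 4*x**3 + 6*x**2 + 4*x + 1 and u'(x)^2 = 4*x**2 + 8*x + 4.
Integrate each monomial from 0 to 1 using ∫_0^1 c·x^n dx = c·1^(n+1)/(n+1):
  ∫_0^1 u(x)^2 dx = ∫_0^1 (x^4 + 4*x^3 + 6*x^2 + 4*x + 1) dx. Term by term:
    ∫_0^1 x^4 dx = 1/5;  ∫_0^1 4*x^3 dx = 1;  ∫_0^1 6*x^2 dx = 2;
    ∫_0^1 4*x dx = 2;  ∫_0^1 1 dx = 1.
  Sum: 1/5 + 1 + 2 + 2 + 1 = 31/5.
  ∫_0^1 u'(x)^2 dx = ∫_0^1 (4*x^2 + 8*x + 4) dx. Term by term:
    ∫_0^1 4*x^2 dx = 4/3;  ∫_0^1 8*x dx = 4;  ∫_0^1 4 dx = 4.
  Sum: 4/3 + 4 + 4 = 28/3.
Adding: ||u||_{H^1}^2 = 31/5 + 28/3 = 233/15.


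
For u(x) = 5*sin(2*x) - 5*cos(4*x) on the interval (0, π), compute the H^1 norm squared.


||u||_{H^1(0,π)}^2 = 275*π

u'(x) = 20*sin(4*x) + 10*cos(2*x).
Expand u² and (u')² and integrate term by term on (0, π), using: for integers n ≥ 1, ∫_0^π sin²(nx) dx = ∫_0^π cos²(nx) dx = π/2; for n ≠ n', ∫_0^π sin(nx)sin(n'x) dx = ∫_0^π cos(nx)cos(n'x) dx = 0; and by product-to-sum, ∫_0^π sin(nx)cos(n'x) dx = ½∫_0^π [sin((n+n')x) + sin((n−n')x)] dx, which is 0 when n+n' is even and 2n/(n²−n'²) when n+n' is odd (it need not vanish on (0, π)).
  u² squared terms: (-5)²·∫cos(4x)² dx = 25·π/2 = 25*π/2;  (5)²·∫sin(2x)² dx = 25·π/2 = 25*π/2.
  u² cross terms: 2·(-5)·(5)·∫cos(4x)·sin(2x) dx = -50·(0) = 0.
  So ∫_0^π u² dx = 25*π/2 + 25*π/2 + 0 = 25*π.
  (u')² squared terms: (10)²·∫cos(2x)² dx = 100·π/2 = 50*π;  (20)²·∫sin(4x)² dx = 400·π/2 = 200*π.
  (u')² cross terms: 2·(10)·(20)·∫cos(2x)·sin(4x) dx = 400·(0) = 0.
  So ∫_0^π (u')² dx = 50*π + 200*π + 0 = 250*π.
||u||_{H^1}^2 = (25*π) + (250*π) = 275*π.


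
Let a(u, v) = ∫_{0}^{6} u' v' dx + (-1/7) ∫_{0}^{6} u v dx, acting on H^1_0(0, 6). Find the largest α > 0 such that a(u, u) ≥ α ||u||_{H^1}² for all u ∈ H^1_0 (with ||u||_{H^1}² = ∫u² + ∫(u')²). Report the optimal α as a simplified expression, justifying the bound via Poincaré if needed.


α = (-36/7 + π^2)/(π^2 + 36)

Coercivity of a(·,·) on H^1_0(0, 6) means a(u, u) ≥ α ||u||_{H^1}² for every u ∈ H^1_0.
The interval has length L = 6, and Poincaré/coercivity depend only on L. Here a(u, u) = ∫(u')² + (-1/7)·∫u².
Here c = -1/7 < 0 with |c| < (π/L)² = π^2/36, so coercivity still holds. The condition a(u,u) ≥ α||u||_{H^1}² reads (1−α)∫(u')² ≥ (α−c)∫u². Any admissible α is ≤ 1 (rapidly oscillating u have ∫u²/∫(u')² → 0), and α = 1 would force 0 ≥ (1−c)∫u², impossible since c < 1; so 1−α > 0. By the sharp Poincaré inequality on H^1_0 of an interval of length L, ∫(u')² ≥ (π/L)²∫u² with equality for the first sine mode sin(π(x−x₀)/L) (x₀ the left endpoint), so the inequality holds for all u iff (1−α)(π/L)² ≥ α − c, i.e. α ≤ ((π/L)² + c)/((π/L)² + 1) = (1 + c(L/π)²)/(1 + (L/π)²). (Direct route, valid since c ≤ 0: Poincaré gives c∫u² ≥ c(L/π)²∫(u')², so a(u,u) ≥ (1 + c(L/π)²)∫(u')², while ||u||_{H^1}² ≤ (1 + (L/π)²)∫(u')²; dividing yields the same α.) With (π/L)² = π^2/36 and c = -1/7, the largest admissible constant is α = ((π/L)² + c)/((π/L)² + 1).
Simplifying, α = (-36/7 + π^2)/(π^2 + 36).


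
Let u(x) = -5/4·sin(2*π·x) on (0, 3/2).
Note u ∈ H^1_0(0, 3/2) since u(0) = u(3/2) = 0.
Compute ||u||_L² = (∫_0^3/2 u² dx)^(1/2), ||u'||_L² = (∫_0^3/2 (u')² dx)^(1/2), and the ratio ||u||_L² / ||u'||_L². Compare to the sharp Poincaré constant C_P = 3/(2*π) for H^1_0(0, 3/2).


||u||_L² / ||u'||_L² = 1/(2*π) < C_P = 3/(2*π).

u(x) = -5/4·sin(2*π·x), so u'(x) = -5*π*cos(2*π*x)/2.
Writing u(x) = A·sin(kπx/L) with A = -5/4 and k = 3, use ∫_0^L sin²(kπx/L) dx = L/2 and ∫_0^L cos²(kπx/L) dx = L/2.
u² = 25/16·sin²(2*π·x) and (u')² = 25*π^2/4·cos²(2*π·x), and each of sin², cos² integrates to L/2 = 3/4 over (0, 3/2).
∫_0^3/2 u² dx = 75/64, so ||u||_L² = 5*sqrt(3)/8.
∫_0^3/2 (u')² dx = 75*π^2/16, so ||u'||_L² = 5*sqrt(3)*π/4.
Ratio ||u||_L² / ||u'||_L² = 1/(2*π).
Sharp Poincaré constant on H^1_0(0, 3/2) is C_P = L/π = 3/(2*π), achieved by sin(2*π/3·x).
This is the k = 3 harmonic; the ratio L/(kπ) is strictly less than C_P = L/π, consistent with the sharp inequality ||u||_L² ≤ C_P ||u'||_L².


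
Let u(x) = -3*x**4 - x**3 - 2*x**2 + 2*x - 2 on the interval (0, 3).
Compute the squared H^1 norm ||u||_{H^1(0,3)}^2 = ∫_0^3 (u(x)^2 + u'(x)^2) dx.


||u||_{H^1}^2 = 12125433/140

The H^1 norm (squared) on an interval (0, L) is
  ||u||_{H^1}^2 = ∫_0^L u(x)^2 dx + ∫_0^L u'(x)^2 dx.
Compute u'(x) = -12*x**3 - 3*x**2 - 4*x + 2.
Then u(x)^2 = 9*x**8 + 6*x**7 + 13*x**6 - 8*x**5 + 12*x**4 - 4*x**3 + 12*x**2 - 8*x + 4 and u'(x)^2 = 144*x**6 + 72*x**5 + 105*x**4 - 24*x**3 + 4*x**2 - 16*x + 4.
Integrate each monomial from 0 to 3 using ∫_0^3 c·x^n dx = c·3^(n+1)/(n+1):
  ∫_0^3 u(x)^2 dx = ∫_0^3 (9*x^8 + 6*x^7 + 13*x^6 - 8*x^5 + 12*x^4 - 4*x^3 + 12*x^2 - 8*x + 4) dx. Term by term:
    ∫_0^3 9*x^8 dx = 19683;  ∫_0^3 6*x^7 dx = 19683/4;  ∫_0^3 13*x^6 dx = 28431/7;
    ∫_0^3 -8*x^5 dx = -972;  ∫_0^3 12*x^4 dx = 2916/5;  ∫_0^3 -4*x^3 dx = -81;
    ∫_0^3 12*x^2 dx = 108;  ∫_0^3 -8*x dx = -36;  ∫_0^3 4 dx = 12.
  Sum: 19683 + 19683/4 + 28431/7 − 972 + 2916/5 − 81 + 108 − 36 + 12 = 3959133/140.
  ∫_0^3 u'(x)^2 dx = ∫_0^3 (144*x^6 + 72*x^5 + 105*x^4 - 24*x^3 + 4*x^2 - 16*x + 4) dx. Term by term:
    ∫_0^3 144*x^6 dx = 314928/7;  ∫_0^3 72*x^5 dx = 8748;  ∫_0^3 105*x^4 dx = 5103;
    ∫_0^3 -24*x^3 dx = -486;  ∫_0^3 4*x^2 dx = 36;  ∫_0^3 -16*x dx = -72;
    ∫_0^3 4 dx = 12.
  Sum: 314928/7 + 8748 + 5103 − 486 + 36 − 72 + 12 = 408315/7.
Adding: ||u||_{H^1}^2 = 3959133/140 + 408315/7 = 12125433/140.


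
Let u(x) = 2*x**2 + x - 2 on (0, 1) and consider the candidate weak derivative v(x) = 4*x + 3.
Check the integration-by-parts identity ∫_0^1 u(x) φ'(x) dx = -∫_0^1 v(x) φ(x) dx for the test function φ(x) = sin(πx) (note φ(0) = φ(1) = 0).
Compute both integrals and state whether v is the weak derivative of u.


LHS = -6/π, RHS = -10/π. No, v is not the weak derivative of u.

u(x) = 2*x**2 + x - 2, classical derivative u'(x) = 4*x + 1.
φ(x) = sin(πx), so φ'(x) = π*cos(π*x).
Note φ(0) = φ(1) = 0, so the boundary term u·φ vanishes.
LHS = ∫_0^1 u(x) φ'(x) dx = ∫_0^1 (2*π*x^2*cos(π*x) + π*x*cos(π*x) - 2*π*cos(π*x)) dx. Term by term:
  ∫_0^1 -2*π*cos(π*x) dx = 0;  ∫_0^1 π*x*cos(π*x) dx = -2/π;  ∫_0^1 2*π*x^2*cos(π*x) dx = -4/π.
Sum: 0 − 2/π − 4/π = -6/π.
So LHS = -6/π.
∫_0^1 v(x) φ(x) dx = ∫_0^1 (4*x*sin(π*x) + 3*sin(π*x)) dx. Term by term:
  ∫_0^1 3*sin(π*x) dx = 6/π;  ∫_0^1 4*x*sin(π*x) dx = 4/π.
Sum: 6/π + 4/π = 10/π.
So RHS = -∫_0^1 v(x) φ(x) dx = -10/π.
LHS − RHS = 4/π ≠ 0, so the identity fails.
(For a valid weak derivative the identity must hold for EVERY test function, in particular this one. The failure shows v is NOT the weak derivative of u.)
Correct weak derivative would be u'(x) = 4*x + 1.


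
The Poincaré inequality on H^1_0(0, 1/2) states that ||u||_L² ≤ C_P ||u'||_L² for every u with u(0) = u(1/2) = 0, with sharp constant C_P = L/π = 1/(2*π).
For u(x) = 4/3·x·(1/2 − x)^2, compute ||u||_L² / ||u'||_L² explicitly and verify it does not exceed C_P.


||u||_L² / ||u'||_L² = sqrt(14)/28 < C_P = 1/(2*π).

u(x) = 4/3·x·(1/2 − x)^2, so u'(x) = 4*x^2 - 8*x/3 + 1/3.
u(x) = 4/3·x·(1/2 − x)^2 vanishes at x = 0 and x = 1/2, so u ∈ H^1_0(0, 1/2). Differentiate via the product rule and integrate the resulting polynomials term by term.
  ∫_0^1/2 u² dx = ∫_0^1/2 (16*x^6/9 - 32*x^5/9 + 8*x^4/3 - 8*x^3/9 + x^2/9) dx. Term by term:
    ∫_0^1/2 16*x^6/9 dx = 1/504;  ∫_0^1/2 -32*x^5/9 dx = -1/108;  ∫_0^1/2 8*x^4/3 dx = 1/60;
    ∫_0^1/2 -8*x^3/9 dx = -1/72;  ∫_0^1/2 x^2/9 dx = 1/216.
  Sum: 1/504 − 1/108 + 1/60 − 1/72 + 1/216 = 1/7560.
  ∫_0^1/2 (u')² dx = ∫_0^1/2 (16*x^4 - 64*x^3/3 + 88*x^2/9 - 16*x/9 + 1/9) dx. Term by term:
    ∫_0^1/2 16*x^4 dx = 1/10;  ∫_0^1/2 -64*x^3/3 dx = -1/3;  ∫_0^1/2 88*x^2/9 dx = 11/27;
    ∫_0^1/2 -16*x/9 dx = -2/9;  ∫_0^1/2 1/9 dx = 1/18.
  Sum: 1/10 − 1/3 + 11/27 − 2/9 + 1/18 = 1/135.
∫_0^1/2 u² dx = 1/7560, so ||u||_L² = sqrt(210)/1260.
∫_0^1/2 (u')² dx = 1/135, so ||u'||_L² = sqrt(15)/45.
Ratio ||u||_L² / ||u'||_L² = sqrt(14)/28.
Sharp Poincaré constant on H^1_0(0, 1/2) is C_P = L/π = 1/(2*π), achieved by sin(2*π·x).
A polynomial bump cannot attain the sharp Poincaré constant (only the first sine eigenfunction does), so the ratio is strictly less than C_P, consistent with ||u||_L² ≤ C_P ||u'||_L².


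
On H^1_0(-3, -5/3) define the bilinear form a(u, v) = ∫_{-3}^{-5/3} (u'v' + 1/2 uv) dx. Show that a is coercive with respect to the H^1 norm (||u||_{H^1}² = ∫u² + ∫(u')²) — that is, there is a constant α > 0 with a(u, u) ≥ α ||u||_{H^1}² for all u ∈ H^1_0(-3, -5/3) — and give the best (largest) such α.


α = (8 + 9*π^2)/(16 + 9*π^2)

Coercivity of a(·,·) on H^1_0(-3, -5/3) means a(u, u) ≥ α ||u||_{H^1}² for every u ∈ H^1_0.
The interval has length L = 4/3, and Poincaré/coercivity depend only on L. Here a(u, u) = ∫(u')² + (1/2)·∫u².
Here 0 < c = 1/2 < 1. The condition a(u,u) ≥ α||u||_{H^1}² reads (1−α)∫(u')² ≥ (α−c)∫u². Any admissible α is ≤ 1 (rapidly oscillating u have ∫u²/∫(u')² → 0), and α = 1 would force 0 ≥ (1−c)∫u², impossible since c < 1; so 1−α > 0. By the sharp Poincaré inequality on H^1_0 of an interval of length L, ∫(u')² ≥ (π/L)²∫u² with equality for the first sine mode sin(π(x−x₀)/L) (x₀ the left endpoint), so the inequality holds for all u iff (1−α)(π/L)² ≥ α − c, i.e. α ≤ ((π/L)² + c)/((π/L)² + 1) = (1 + c(L/π)²)/(1 + (L/π)²). With (π/L)² = 9*π^2/16 and c = 1/2, the largest admissible constant is α = ((π/L)² + c)/((π/L)² + 1).
Simplifying, α = (8 + 9*π^2)/(16 + 9*π^2).


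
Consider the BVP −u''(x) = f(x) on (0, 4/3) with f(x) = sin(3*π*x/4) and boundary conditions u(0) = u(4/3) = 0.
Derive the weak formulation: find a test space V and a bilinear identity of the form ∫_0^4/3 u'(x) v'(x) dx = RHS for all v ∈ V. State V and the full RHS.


V = H^1_0(0, 4/3) (so v(0) = v(4/3) = 0); weak form: ∫_0^4/3 u'v' dx = ∫_0^4/3 (sin(3*π*x/4)) v dx for all v ∈ V.

Multiply both sides by a test function v and integrate from 0 to 4/3:
  ∫_0^4/3 −u''(x) v(x) dx = ∫_0^4/3 f(x) v(x) dx.
Integrate the LHS by parts once:
  ∫_0^4/3 −u'' v dx = −[u'(x) v(x)]_0^4/3 + ∫_0^4/3 u'(x) v'(x) dx.
Thus ∫_0^4/3 u'(x) v'(x) dx = ∫_0^4/3 f(x) v(x) dx + [u'(x) v(x)]_0^4/3.
Choose V so that boundary terms are either known or forced to vanish.
u is Dirichlet: u(0) = u(4/3) = 0. Let V = H^1_0(0, 4/3); then v(0) = v(4/3) = 0, and [u' v]_0^4/3 = 0.
Weak formulation: find u (satisfying any essential BC) such that ∫_0^4/3 u'(x) v'(x) dx = ∫_0^4/3 f v dx for all v ∈ V.
Substituting f(x) = sin(3*π*x/4), the right-hand side is ∫_0^4/3 (sin(3*π*x/4)) v dx.


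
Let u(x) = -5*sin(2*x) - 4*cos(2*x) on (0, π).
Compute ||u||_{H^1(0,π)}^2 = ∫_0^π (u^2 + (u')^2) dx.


||u||_{H^1(0,π)}^2 = 205*π/2

u'(x) = 8*sin(2*x) - 10*cos(2*x).
Expand u² and (u')² and integrate term by term on (0, π), using: for integers n ≥ 1, ∫_0^π sin²(nx) dx = ∫_0^π cos²(nx) dx = π/2; for n ≠ n', ∫_0^π sin(nx)sin(n'x) dx = ∫_0^π cos(nx)cos(n'x) dx = 0; and by product-to-sum, ∫_0^π sin(nx)cos(n'x) dx = ½∫_0^π [sin((n+n')x) + sin((n−n')x)] dx, which is 0 when n+n' is even and 2n/(n²−n'²) when n+n' is odd (it need not vanish on (0, π)).
  u² squared terms: (-5)²·∫sin(2x)² dx = 25·π/2 = 25*π/2;  (-4)²·∫cos(2x)² dx = 16·π/2 = 8*π.
  u² cross terms: 2·(-5)·(-4)·∫sin(2x)·cos(2x) dx = 40·(0) = 0.
  So ∫_0^π u² dx = 25*π/2 + 8*π + 0 = 41*π/2.
  (u')² squared terms: (-10)²·∫cos(2x)² dx = 100·π/2 = 50*π;  (8)²·∫sin(2x)² dx = 64·π/2 = 32*π.
  (u')² cross terms: 2·(-10)·(8)·∫cos(2x)·sin(2x) dx = -160·(0) = 0.
  So ∫_0^π (u')² dx = 50*π + 32*π + 0 = 82*π.
||u||_{H^1}^2 = (41*π/2) + (82*π) = 205*π/2.


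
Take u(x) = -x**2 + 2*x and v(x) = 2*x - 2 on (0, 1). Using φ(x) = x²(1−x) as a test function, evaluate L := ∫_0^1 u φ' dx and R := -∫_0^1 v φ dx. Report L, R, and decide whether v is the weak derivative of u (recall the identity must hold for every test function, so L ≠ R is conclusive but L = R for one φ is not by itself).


LHS = -1/15, RHS = 1/15. No, v is not the weak derivative of u.

u(x) = -x**2 + 2*x, classical derivative u'(x) = 2 - 2*x.
φ(x) = x²(1−x), so φ'(x) = x*(2 - 3*x).
Note φ(0) = φ(1) = 0, so the boundary term u·φ vanishes.
LHS = ∫_0^1 u(x) φ'(x) dx = ∫_0^1 (3*x^4 - 8*x^3 + 4*x^2) dx. Term by term:
  ∫_0^1 3*x^4 dx = 3/5;  ∫_0^1 -8*x^3 dx = -2;  ∫_0^1 4*x^2 dx = 4/3.
Sum: 3/5 − 2 + 4/3 = -1/15.
So LHS = -1/15.
∫_0^1 v(x) φ(x) dx = ∫_0^1 (-2*x^4 + 4*x^3 - 2*x^2) dx. Term by term:
  ∫_0^1 -2*x^4 dx = -2/5;  ∫_0^1 4*x^3 dx = 1;  ∫_0^1 -2*x^2 dx = -2/3.
Sum: -2/5 + 1 − 2/3 = -1/15.
So RHS = -∫_0^1 v(x) φ(x) dx = 1/15.
LHS − RHS = -2/15 ≠ 0, so the identity fails.
(For a valid weak derivative the identity must hold for EVERY test function, in particular this one. The failure shows v is NOT the weak derivative of u.)
Correct weak derivative would be u'(x) = 2 - 2*x.


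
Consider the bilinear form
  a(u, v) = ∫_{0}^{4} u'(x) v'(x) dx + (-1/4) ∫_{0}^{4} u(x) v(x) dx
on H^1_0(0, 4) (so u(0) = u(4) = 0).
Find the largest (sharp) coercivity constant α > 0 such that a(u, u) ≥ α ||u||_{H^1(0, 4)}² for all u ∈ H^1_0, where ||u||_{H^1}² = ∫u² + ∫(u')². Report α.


α = (-4 + π^2)/(π^2 + 16)

Coercivity of a(·,·) on H^1_0(0, 4) means a(u, u) ≥ α ||u||_{H^1}² for every u ∈ H^1_0.
The interval has length L = 4, and Poincaré/coercivity depend only on L. Here a(u, u) = ∫(u')² + (-1/4)·∫u².
Here c = -1/4 < 0 with |c| < (π/L)² = π^2/16, so coercivity still holds. The condition a(u,u) ≥ α||u||_{H^1}² reads (1−α)∫(u')² ≥ (α−c)∫u². Any admissible α is ≤ 1 (rapidly oscillating u have ∫u²/∫(u')² → 0), and α = 1 would force 0 ≥ (1−c)∫u², impossible since c < 1; so 1−α > 0. By the sharp Poincaré inequality on H^1_0 of an interval of length L, ∫(u')² ≥ (π/L)²∫u² with equality for the first sine mode sin(π(x−x₀)/L) (x₀ the left endpoint), so the inequality holds for all u iff (1−α)(π/L)² ≥ α − c, i.e. α ≤ ((π/L)² + c)/((π/L)² + 1) = (1 + c(L/π)²)/(1 + (L/π)²). (Direct route, valid since c ≤ 0: Poincaré gives c∫u² ≥ c(L/π)²∫(u')², so a(u,u) ≥ (1 + c(L/π)²)∫(u')², while ||u||_{H^1}² ≤ (1 + (L/π)²)∫(u')²; dividing yields the same α.) With (π/L)² = π^2/16 and c = -1/4, the largest admissible constant is α = ((π/L)² + c)/((π/L)² + 1).
Simplifying, α = (-4 + π^2)/(π^2 + 16).


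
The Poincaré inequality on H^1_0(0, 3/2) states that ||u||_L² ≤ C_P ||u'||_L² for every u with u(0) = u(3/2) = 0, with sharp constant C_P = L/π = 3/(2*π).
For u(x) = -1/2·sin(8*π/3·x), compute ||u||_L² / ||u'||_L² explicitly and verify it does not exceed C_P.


||u||_L² / ||u'||_L² = 3/(8*π) < C_P = 3/(2*π).

u(x) = -1/2·sin(8*π/3·x), so u'(x) = -4*π*cos(8*π*x/3)/3.
Writing u(x) = A·sin(kπx/L) with A = -1/2 and k = 4, use ∫_0^L sin²(kπx/L) dx = L/2 and ∫_0^L cos²(kπx/L) dx = L/2.
u² = 1/4·sin²(8*π/3·x) and (u')² = 16*π^2/9·cos²(8*π/3·x), and each of sin², cos² integrates to L/2 = 3/4 over (0, 3/2).
∫_0^3/2 u² dx = 3/16, so ||u||_L² = sqrt(3)/4.
∫_0^3/2 (u')² dx = 4*π^2/3, so ||u'||_L² = 2*sqrt(3)*π/3.
Ratio ||u||_L² / ||u'||_L² = 3/(8*π).
Sharp Poincaré constant on H^1_0(0, 3/2) is C_P = L/π = 3/(2*π), achieved by sin(2*π/3·x).
This is the k = 4 harmonic; the ratio L/(kπ) is strictly less than C_P = L/π, consistent with the sharp inequality ||u||_L² ≤ C_P ||u'||_L².


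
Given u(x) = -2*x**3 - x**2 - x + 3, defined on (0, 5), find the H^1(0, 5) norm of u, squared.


||u||_{H^1}^2 = 1166975/14

The H^1 norm (squared) on an interval (0, L) is
  ||u||_{H^1}^2 = ∫_0^L u(x)^2 dx + ∫_0^L u'(x)^2 dx.
Compute u'(x) = -6*x**2 - 2*x - 1.
Then u(x)^2 = 4*x**6 + 4*x**5 + 5*x**4 - 10*x**3 - 5*x**2 - 6*x + 9 and u'(x)^2 = 36*x**4 + 24*x**3 + 16*x**2 + 4*x + 1.
Integrate each monomial from 0 to 5 using ∫_0^5 c·x^n dx = c·5^(n+1)/(n+1):
  ∫_0^5 u(x)^2 dx = ∫_0^5 (4*x^6 + 4*x^5 + 5*x^4 - 10*x^3 - 5*x^2 - 6*x + 9) dx. Term by term:
    ∫_0^5 4*x^6 dx = 312500/7;  ∫_0^5 4*x^5 dx = 31250/3;  ∫_0^5 5*x^4 dx = 3125;
    ∫_0^5 -10*x^3 dx = -3125/2;  ∫_0^5 -5*x^2 dx = -625/3;  ∫_0^5 -6*x dx = -75;
    ∫_0^5 9 dx = 45.
  Sum: 312500/7 + 31250/3 + 3125 − 3125/2 − 625/3 − 75 + 45 = 2368115/42.
  ∫_0^5 u'(x)^2 dx = ∫_0^5 (36*x^4 + 24*x^3 + 16*x^2 + 4*x + 1) dx. Term by term:
    ∫_0^5 36*x^4 dx = 22500;  ∫_0^5 24*x^3 dx = 3750;  ∫_0^5 16*x^2 dx = 2000/3;
    ∫_0^5 4*x dx = 50;  ∫_0^5 1 dx = 5.
  Sum: 22500 + 3750 + 2000/3 + 50 + 5 = 80915/3.
Adding: ||u||_{H^1}^2 = 2368115/42 + 80915/3 = 1166975/14.
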